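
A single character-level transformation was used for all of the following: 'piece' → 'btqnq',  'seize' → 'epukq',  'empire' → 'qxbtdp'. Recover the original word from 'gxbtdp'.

umpire

Shifts by position in piece: pos 0: p→b (+12), pos 1: i→t (+11), pos 2: e→q (+12), pos 3: c→n (+11) — repeating every 2. A repeating key of period 2 is used — shifts +12, +11 over and over.
Decoding gxbtdp: g−12=u, x−11=m, b−12=p, t−11=i, d−12=r, p−11=e.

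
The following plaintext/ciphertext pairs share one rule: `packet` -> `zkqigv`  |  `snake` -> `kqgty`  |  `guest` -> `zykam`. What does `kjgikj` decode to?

decade

Two steps: reverse the string, then apply a Caesar shift of +6.
Undoing it on kjgikj: shift back: k−6=e, j−6=d, g−6=a, i−6=c, k−6=e, j−6=d → edaced; then reverse → decade.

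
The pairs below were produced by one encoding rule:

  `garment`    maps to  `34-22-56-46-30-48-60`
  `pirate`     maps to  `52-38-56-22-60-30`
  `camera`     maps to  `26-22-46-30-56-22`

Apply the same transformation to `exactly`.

g(#7)→34 and a(#1)→22: differences scale by 2, so n = 2·pos + 20. With a=1..z=26, the number is 2·pos + 20.
Applying it to exactly: e=5→30, x=24→68, a=1→22, c=3→26, t=20→60, l=12→44, y=25→70.

30-68-22-26-60-44-70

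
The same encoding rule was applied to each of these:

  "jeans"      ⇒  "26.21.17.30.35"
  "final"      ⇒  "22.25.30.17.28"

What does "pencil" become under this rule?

32.21.30.19.25.28

j is letter #10 and maps to 26: an offset of 16. Each letter is replaced by its alphabet position (a=1..z=26) + 16.
On pencil: p=16→32, e=5→21, n=14→30, c=3→19, i=9→25, l=12→28.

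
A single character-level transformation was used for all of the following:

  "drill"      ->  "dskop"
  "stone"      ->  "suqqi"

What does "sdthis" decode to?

Each letter shifts forward by its position index (0, 1, 2, …) — the shift grows by one for each successive letter.
Reversing it on sdthis: s−0=s, d−1=c, t−2=r, h−3=e, i−4=e, s−5=n.

screen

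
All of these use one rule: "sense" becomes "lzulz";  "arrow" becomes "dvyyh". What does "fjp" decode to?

The output letters match the input read backwards, each shifted +7: sense reversed is esnes. The word is reversed, then every letter is shifted forward by 7.
Reversing it on fjp: shift back: f−7=y, j−7=c, p−7=i → yci; then reverse → icy.

icy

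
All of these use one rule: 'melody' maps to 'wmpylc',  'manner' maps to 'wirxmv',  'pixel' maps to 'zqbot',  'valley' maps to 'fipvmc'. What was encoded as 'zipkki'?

palace

Shifts by position in melody: pos 0: m→w (+10), pos 1: e→m (+8), pos 2: l→p (+4), pos 3: o→y (+10), pos 4: d→l (+8), pos 5: y→c (+4) — repeating every 3. The shifts repeat in a cycle of length 3: positions 0,1,… shift by +10, +8, +4, then the pattern repeats.
Decoding zipkki: z−10=p, i−8=a, p−4=l, k−10=a, k−8=c, i−4=e.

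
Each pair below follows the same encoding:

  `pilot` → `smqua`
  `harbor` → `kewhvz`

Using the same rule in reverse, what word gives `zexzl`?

waste

Letter i (0-indexed) is shifted by i+3, so successive shifts are 3, 4, 5, ….
Decoding zexzl: z−3=w, e−4=a, x−5=s, z−6=t, l−7=e.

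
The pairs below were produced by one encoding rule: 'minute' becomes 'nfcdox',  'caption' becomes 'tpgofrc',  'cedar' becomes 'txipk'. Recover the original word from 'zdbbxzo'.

m(12)→n(13) and i(8)→f(5) fit y≡15x+15 (mod 26); the inverse of 15 mod 26 is 7. Each letter's alphabet position (a=0..z=25) is mapped through 15·x+15 mod 26 — an affine cipher.
Reversing it on zdbbxzo: z(25)→7·(25−15)≡18=s; d(3)→7·(3−15)≡20=u; b(1)→7·(1−15)≡6=g; b(1)→7·(1−15)≡6=g; x(23)→7·(23−15)≡4=e; z(25)→7·(25−15)≡18=s; o(14)→7·(14−15)≡19=t (all mod 26).

suggest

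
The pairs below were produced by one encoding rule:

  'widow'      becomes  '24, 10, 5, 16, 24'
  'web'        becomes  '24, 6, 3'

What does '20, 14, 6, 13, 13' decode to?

w is letter #23 and maps to 24: an offset of 1. The number is (letter's place in the alphabet, a=1) + 1.
Undoing it on 20, 14, 6, 13, 13: 20→(20−1)÷1=19=s, 14→(14−1)÷1=13=m, 6→(6−1)÷1=5=e, 13→(13−1)÷1=12=l, 13→(13−1)÷1=12=l.

smell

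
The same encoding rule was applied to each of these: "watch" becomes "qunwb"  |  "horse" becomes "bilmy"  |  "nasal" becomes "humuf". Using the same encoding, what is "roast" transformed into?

liumn

Compare letters: w→q is +20, a→u is +20, t→n is +20 — a constant shift. It's a constant shift of +20 (ROT20).
Applying it to roast: r+20=l, o+20=i, a+20=u, s+20=m, t+20=n.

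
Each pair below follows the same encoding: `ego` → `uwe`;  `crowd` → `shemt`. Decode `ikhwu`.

Compare letters: e→u is +16, g→w is +16, o→e is +16 — a constant shift. Every letter moves 16 places later in the alphabet, wrapping around z→a.
Decoding ikhwu: i−16=s, k−16=u, h−16=r, w−16=g, u−16=e.

surge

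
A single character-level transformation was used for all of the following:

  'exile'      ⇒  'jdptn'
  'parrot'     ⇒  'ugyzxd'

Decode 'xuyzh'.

Each letter shifts forward by (position + 5), i.e. 5, 6, 7, … — the shift grows by one for each successive letter.
Reversing it on xuyzh: x−5=s, u−6=o, y−7=r, z−8=r, h−9=y.

sorry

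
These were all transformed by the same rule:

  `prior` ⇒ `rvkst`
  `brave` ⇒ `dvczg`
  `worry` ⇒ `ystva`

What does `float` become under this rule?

hpqev

Shifts by position in prior: pos 0: p→r (+2), pos 1: r→v (+4), pos 2: i→k (+2), pos 3: o→s (+4) — repeating every 2. A repeating key of period 2 is used — shifts +2, +4 over and over.
On float: f+2=h, l+4=p, o+2=q, a+4=e, t+2=v.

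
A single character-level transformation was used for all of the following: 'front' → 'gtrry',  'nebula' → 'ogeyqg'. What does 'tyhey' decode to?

sweat

In front: f→g is +1, r→t is +2, o→r is +3, n→r is +4 — the shift increases by 1 each position. Each letter shifts forward by (position + 1), i.e. 1, 2, 3, … — the shift grows by one for each successive letter.
Undoing it on tyhey: t−1=s, y−2=w, h−3=e, e−4=a, y−5=t.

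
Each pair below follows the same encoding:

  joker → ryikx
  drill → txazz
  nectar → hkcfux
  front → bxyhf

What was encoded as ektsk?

j(9)→r(17) and o(14)→y(24) fit y≡17x+20 (mod 26); the inverse of 17 mod 26 is 23. Each letter's alphabet position (a=0..z=25) is mapped through 17·x+20 mod 26 — an affine cipher.
Decoding ektsk: e(4)→23·(4−20)≡22=w; k(10)→23·(10−20)≡4=e; t(19)→23·(19−20)≡3=d; s(18)→23·(18−20)≡6=g; k(10)→23·(10−20)≡4=e (all mod 26).

wedge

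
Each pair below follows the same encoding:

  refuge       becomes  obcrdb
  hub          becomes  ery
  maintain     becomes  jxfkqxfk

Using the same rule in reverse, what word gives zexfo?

chair

Each letter is shifted forward by 23 in the alphabet (a Caesar shift of +23).
Decoding zexfo: z−23=c, e−23=h, x−23=a, f−23=i, o−23=r.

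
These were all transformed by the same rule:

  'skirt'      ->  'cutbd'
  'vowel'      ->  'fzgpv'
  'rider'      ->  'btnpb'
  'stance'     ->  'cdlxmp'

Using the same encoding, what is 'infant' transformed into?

txplxd

The shift depends on letter class: consonant s→c is +10, but vowel i→t is +11. Vowels shift forward by 11 and consonants shift forward by 10.
For infant: i(vowel)+11=t, n(cons)+10=x, f(cons)+10=p, a(vowel)+11=l, n(cons)+10=x, t(cons)+10=d.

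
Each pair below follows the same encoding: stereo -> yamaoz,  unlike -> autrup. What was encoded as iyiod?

craft

In stereo: s→y is +6, t→a is +7, e→m is +8, r→a is +9 — the shift increases by 1 each position. Each letter shifts forward by (position + 6), i.e. 6, 7, 8, … — the shift grows by one for each successive letter.
Reversing it on iyiod: i−6=c, y−7=r, i−8=a, o−9=f, d−10=t.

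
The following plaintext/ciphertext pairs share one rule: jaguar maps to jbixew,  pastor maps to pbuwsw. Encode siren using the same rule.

sjthr

In jaguar: j→j is +0, a→b is +1, g→i is +2, u→x is +3 — the shift increases by 1 each position. Letter i (0-indexed) is shifted by i+0, so successive shifts are 0, 1, 2, ….
For siren: s+0=s, i+1=j, r+2=t, e+3=h, n+4=r.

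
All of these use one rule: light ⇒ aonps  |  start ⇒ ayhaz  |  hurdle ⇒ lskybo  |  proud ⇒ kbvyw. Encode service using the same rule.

ljpcylz

The output letters match the input read backwards, each shifted +7: light reversed is thgil. The word is reversed, then every letter is shifted forward by 7.
For service: reverse → ecivres; then shift: e+7=l, c+7=j, i+7=p, v+7=c, r+7=y, e+7=l, s+7=z.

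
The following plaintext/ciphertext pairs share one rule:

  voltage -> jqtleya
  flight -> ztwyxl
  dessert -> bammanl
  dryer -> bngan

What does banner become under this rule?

v(21)→j(9) and o(14)→q(16) fit y≡25x+4 (mod 26); the inverse of 25 mod 26 is 25. This is an affine cipher: with a=0,…,z=25, each position x becomes (25x+4) mod 26.
Applying it to banner: b(1)→25·1+4≡3=d; a(0)→25·0+4≡4=e; n(13)→25·13+4≡17=r; n(13)→25·13+4≡17=r; e(4)→25·4+4≡0=a; r(17)→25·17+4≡13=n (all mod 26).

derran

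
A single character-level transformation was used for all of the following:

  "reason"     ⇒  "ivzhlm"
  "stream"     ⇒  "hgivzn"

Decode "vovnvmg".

element

Each pair mirrors across the alphabet (r↔i, e↔v, a↔z): positions sum to 25. This is the alphabet-reversal cipher (Atbash): a becomes z, b becomes y, etc.
Decoding vovnvmg: v↔e, o↔l, v↔e, n↔m, v↔e, m↔n, g↔t.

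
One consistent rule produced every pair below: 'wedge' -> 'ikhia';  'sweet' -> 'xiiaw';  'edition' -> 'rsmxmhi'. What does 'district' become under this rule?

xgmvxwmh

The output letters match the input read backwards, each shifted +4: wedge reversed is egdew. The word is reversed, then every letter is shifted forward by 4.
Applying it to district: reverse → tcirtsid; then shift: t+4=x, c+4=g, i+4=m, r+4=v, t+4=x, s+4=w, i+4=m, d+4=h.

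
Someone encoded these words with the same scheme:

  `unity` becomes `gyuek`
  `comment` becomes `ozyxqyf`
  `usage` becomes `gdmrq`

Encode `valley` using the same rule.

Shifts by position in unity: pos 0: u→g (+12), pos 1: n→y (+11), pos 2: i→u (+12), pos 3: t→e (+11) — repeating every 2. It's a Vigenère-style cipher with numeric key [12,11]: position i shifts by key[i mod 2].
Applying it to valley: v+12=h, a+11=l, l+12=x, l+11=w, e+12=q, y+11=j.

hlxwqj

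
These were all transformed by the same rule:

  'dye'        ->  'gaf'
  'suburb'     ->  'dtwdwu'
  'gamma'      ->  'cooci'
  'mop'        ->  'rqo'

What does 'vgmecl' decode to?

The output letters match the input read backwards, each shifted +2: dye reversed is eyd. Read the word backwards and shift each letter +2.
Decoding vgmecl: shift back: v−2=t, g−2=e, m−2=k, e−2=c, c−2=a, l−2=j → tekcaj; then reverse → jacket.

jacket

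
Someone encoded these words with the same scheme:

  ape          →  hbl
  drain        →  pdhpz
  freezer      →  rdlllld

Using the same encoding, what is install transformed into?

pzefhxx

The shift depends on letter class: consonant p→b is +12, but vowel a→h is +7. Two shifts are in play — +7 for a/e/i/o/u, +12 for every other letter.
Applying it to install: i(vowel)+7=p, n(cons)+12=z, s(cons)+12=e, t(cons)+12=f, a(vowel)+7=h, l(cons)+12=x, l(cons)+12=x.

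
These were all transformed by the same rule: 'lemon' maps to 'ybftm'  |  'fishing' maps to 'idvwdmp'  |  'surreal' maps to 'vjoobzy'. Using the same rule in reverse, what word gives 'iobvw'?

fresh

l(11)→y(24) and e(4)→b(1) fit y≡7x+25 (mod 26); the inverse of 7 mod 26 is 15. Each letter's alphabet position (a=0..z=25) is mapped through 7·x+25 mod 26 — an affine cipher.
Decoding iobvw: i(8)→15·(8−25)≡5=f; o(14)→15·(14−25)≡17=r; b(1)→15·(1−25)≡4=e; v(21)→15·(21−25)≡18=s; w(22)→15·(22−25)≡7=h (all mod 26).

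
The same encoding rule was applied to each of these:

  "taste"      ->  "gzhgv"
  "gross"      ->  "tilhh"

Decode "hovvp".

Each pair mirrors across the alphabet (t↔g, a↔z, s↔h): positions sum to 25. Letters are reflected about the middle of the alphabet (position → 25−position): Atbash.
Undoing it on hovvp: h↔s, o↔l, v↔e, v↔e, p↔k.

sleek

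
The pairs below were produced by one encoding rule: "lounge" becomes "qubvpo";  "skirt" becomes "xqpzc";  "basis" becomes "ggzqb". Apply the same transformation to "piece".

In lounge: l→q is +5, o→u is +6, u→b is +7, n→v is +8 — the shift increases by 1 each position. Each letter shifts forward by (position + 5), i.e. 5, 6, 7, … — the shift grows by one for each successive letter.
For piece: p+5=u, i+6=o, e+7=l, c+8=k, e+9=n.

uolkn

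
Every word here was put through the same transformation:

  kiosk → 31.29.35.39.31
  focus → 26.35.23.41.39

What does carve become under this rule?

23.21.38.42.25

Each letter is replaced by its alphabet position (a=1..z=26) + 20.
For carve: c=3→23, a=1→21, r=18→38, v=22→42, e=5→25.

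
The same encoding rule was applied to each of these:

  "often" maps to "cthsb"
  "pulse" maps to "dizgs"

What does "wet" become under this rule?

It's a constant shift of +14 (ROT14).
For wet: w+14=k, e+14=s, t+14=h.

ksh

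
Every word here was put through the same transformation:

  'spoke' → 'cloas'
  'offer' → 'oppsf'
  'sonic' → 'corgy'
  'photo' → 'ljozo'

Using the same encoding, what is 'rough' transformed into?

fowmj

This is an affine cipher: with a=0,…,z=25, each position x becomes (23x+4) mod 26.
For rough: r(17)→23·17+4≡5=f; o(14)→23·14+4≡14=o; u(20)→23·20+4≡22=w; g(6)→23·6+4≡12=m; h(7)→23·7+4≡9=j (all mod 26).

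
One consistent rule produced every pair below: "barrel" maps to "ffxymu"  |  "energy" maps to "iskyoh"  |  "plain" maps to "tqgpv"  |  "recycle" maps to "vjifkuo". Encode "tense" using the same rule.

Letter i (0-indexed) is shifted by i+4, so successive shifts are 4, 5, 6, ….
On tense: t+4=x, e+5=j, n+6=t, s+7=z, e+8=m.

xjtzm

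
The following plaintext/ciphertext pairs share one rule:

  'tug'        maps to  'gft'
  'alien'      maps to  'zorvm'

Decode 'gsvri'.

their

Each pair mirrors across the alphabet (t↔g, u↔f, g↔t): positions sum to 25. Letters are reflected about the middle of the alphabet (position → 25−position): Atbash.
Decoding gsvri: g↔t, s↔h, v↔e, r↔i, i↔r.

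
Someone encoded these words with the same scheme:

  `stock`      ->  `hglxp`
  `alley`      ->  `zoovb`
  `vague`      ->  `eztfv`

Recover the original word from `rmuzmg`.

infant

Each pair mirrors across the alphabet (s↔h, t↔g, o↔l): positions sum to 25. Each letter is replaced by its mirror in the alphabet: a↔z, b↔y, c↔x, and so on (the Atbash cipher).
Undoing it on rmuzmg: r↔i, m↔n, u↔f, z↔a, m↔n, g↔t.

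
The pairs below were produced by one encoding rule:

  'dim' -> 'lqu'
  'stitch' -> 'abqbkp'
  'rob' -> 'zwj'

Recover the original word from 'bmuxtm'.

Compare letters: d→l is +8, i→q is +8, m→u is +8 — a constant shift. Each letter is shifted forward by 8 in the alphabet (a Caesar shift of +8).
Undoing it on bmuxtm: b−8=t, m−8=e, u−8=m, x−8=p, t−8=l, m−8=e.

temple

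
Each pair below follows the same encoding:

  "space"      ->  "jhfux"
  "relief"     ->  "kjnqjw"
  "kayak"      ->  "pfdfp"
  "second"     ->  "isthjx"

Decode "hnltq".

The output letters match the input read backwards, each shifted +5: space reversed is ecaps. Two steps: reverse the string, then apply a Caesar shift of +5.
Decoding hnltq: shift back: h−5=c, n−5=i, l−5=g, t−5=o, q−5=l → cigol; then reverse → logic.

logic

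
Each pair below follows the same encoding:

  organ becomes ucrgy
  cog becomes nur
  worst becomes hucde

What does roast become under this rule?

cugde

The shift depends on letter class: consonant r→c is +11, but vowel o→u is +6. Vowels shift forward by 6 and consonants shift forward by 11.
Applying it to roast: r(cons)+11=c, o(vowel)+6=u, a(vowel)+6=g, s(cons)+11=d, t(cons)+11=e.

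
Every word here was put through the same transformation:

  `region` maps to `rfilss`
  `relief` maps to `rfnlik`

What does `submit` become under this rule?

svdpmy

In region: r→r is +0, e→f is +1, g→i is +2, i→l is +3 — the shift increases by 1 each position. Letter i (0-indexed) is shifted by i+0, so successive shifts are 0, 1, 2, ….
Applying it to submit: s+0=s, u+1=v, b+2=d, m+3=p, i+4=m, t+5=y.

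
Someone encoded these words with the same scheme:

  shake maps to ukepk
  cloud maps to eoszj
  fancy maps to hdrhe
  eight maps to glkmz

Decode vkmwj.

In shake: s→u is +2, h→k is +3, a→e is +4, k→p is +5 — the shift increases by 1 each position. Each letter shifts forward by (position + 2), i.e. 2, 3, 4, … — the shift grows by one for each successive letter.
Undoing it on vkmwj: v−2=t, k−3=h, m−4=i, w−5=r, j−6=d.

third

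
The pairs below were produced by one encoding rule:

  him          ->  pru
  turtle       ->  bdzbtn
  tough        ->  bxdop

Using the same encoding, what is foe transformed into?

nxn

The shift depends on letter class: consonant h→p is +8, but vowel i→r is +9. Two shifts are in play — +9 for a/e/i/o/u, +8 for every other letter.
Applying it to foe: f(cons)+8=n, o(vowel)+9=x, e(vowel)+9=n.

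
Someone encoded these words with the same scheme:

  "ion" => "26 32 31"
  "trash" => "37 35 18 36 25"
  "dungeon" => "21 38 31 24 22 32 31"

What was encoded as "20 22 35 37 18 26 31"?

i is letter #9 and maps to 26: an offset of 17. Letters become their 1-based position plus 17 (so a→18, b→19, …).
Decoding 20 22 35 37 18 26 31: 20→(20−17)÷1=3=c, 22→(22−17)÷1=5=e, 35→(35−17)÷1=18=r, 37→(37−17)÷1=20=t, 18→(18−17)÷1=1=a, 26→(26−17)÷1=9=i, 31→(31−17)÷1=14=n.

certain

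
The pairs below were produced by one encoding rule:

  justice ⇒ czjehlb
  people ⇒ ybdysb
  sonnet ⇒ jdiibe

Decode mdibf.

Each letter's alphabet position (a=0..z=25) is mapped through 21·x+21 mod 26 — an affine cipher.
Decoding mdibf: m(12)→5·(12−21)≡7=h; d(3)→5·(3−21)≡14=o; i(8)→5·(8−21)≡13=n; b(1)→5·(1−21)≡4=e; f(5)→5·(5−21)≡24=y (all mod 26).

honey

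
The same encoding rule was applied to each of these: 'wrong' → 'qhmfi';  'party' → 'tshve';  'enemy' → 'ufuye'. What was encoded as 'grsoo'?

Each letter's alphabet position (a=0..z=25) is mapped through 7·x+18 mod 26 — an affine cipher.
Reversing it on grsoo: g(6)→15·(6−18)≡2=c; r(17)→15·(17−18)≡11=l; s(18)→15·(18−18)≡0=a; o(14)→15·(14−18)≡18=s; o(14)→15·(14−18)≡18=s (all mod 26).

class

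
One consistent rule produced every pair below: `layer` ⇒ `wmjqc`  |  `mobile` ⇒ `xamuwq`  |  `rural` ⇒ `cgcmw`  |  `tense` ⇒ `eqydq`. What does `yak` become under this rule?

The shift depends on letter class: consonant l→w is +11, but vowel a→m is +12. The rule splits by letter class: vowels +12, consonants +11.
On yak: y(cons)+11=j, a(vowel)+12=m, k(cons)+11=v.

jmv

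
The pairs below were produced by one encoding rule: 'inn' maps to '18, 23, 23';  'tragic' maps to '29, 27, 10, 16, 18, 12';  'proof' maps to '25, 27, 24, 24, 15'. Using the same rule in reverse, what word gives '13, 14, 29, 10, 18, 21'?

i is letter #9 and maps to 18: an offset of 9. Letters become their 1-based position plus 9 (so a→10, b→11, …).
Decoding 13, 14, 29, 10, 18, 21: 13→(13−9)÷1=4=d, 14→(14−9)÷1=5=e, 29→(29−9)÷1=20=t, 10→(10−9)÷1=1=a, 18→(18−9)÷1=9=i, 21→(21−9)÷1=12=l.

detail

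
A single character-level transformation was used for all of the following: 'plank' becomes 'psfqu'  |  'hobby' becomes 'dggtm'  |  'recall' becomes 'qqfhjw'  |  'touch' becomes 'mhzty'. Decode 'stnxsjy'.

The output letters match the input read backwards, each shifted +5: plank reversed is knalp. Two steps: reverse the string, then apply a Caesar shift of +5.
Undoing it on stnxsjy: shift back: s−5=n, t−5=o, n−5=i, x−5=s, s−5=n, j−5=e, y−5=t → noisnet; then reverse → tension.

tension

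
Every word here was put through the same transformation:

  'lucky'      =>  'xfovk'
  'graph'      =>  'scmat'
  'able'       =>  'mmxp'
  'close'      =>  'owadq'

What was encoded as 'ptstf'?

Shifts by position in lucky: pos 0: l→x (+12), pos 1: u→f (+11), pos 2: c→o (+12), pos 3: k→v (+11) — repeating every 2. A repeating key of period 2 is used — shifts +12, +11 over and over.
Reversing it on ptstf: p−12=d, t−11=i, s−12=g, t−11=i, f−12=t.

digit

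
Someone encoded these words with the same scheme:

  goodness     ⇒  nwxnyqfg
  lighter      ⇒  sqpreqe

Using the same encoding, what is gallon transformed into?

niuvzz

In goodness: g→n is +7, o→w is +8, o→x is +9, d→n is +10 — the shift increases by 1 each position. The shift increases by 1 at each position, starting from +7: 7, 8, 9, ….
Applying it to gallon: g+7=n, a+8=i, l+9=u, l+10=v, o+11=z, n+12=z.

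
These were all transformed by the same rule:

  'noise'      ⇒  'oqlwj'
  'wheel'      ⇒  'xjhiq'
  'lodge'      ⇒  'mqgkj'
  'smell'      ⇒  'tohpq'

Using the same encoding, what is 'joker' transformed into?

In noise: n→o is +1, o→q is +2, i→l is +3, s→w is +4 — the shift increases by 1 each position. The shift increases by 1 at each position, starting from +1: 1, 2, 3, ….
On joker: j+1=k, o+2=q, k+3=n, e+4=i, r+5=w.

kqniw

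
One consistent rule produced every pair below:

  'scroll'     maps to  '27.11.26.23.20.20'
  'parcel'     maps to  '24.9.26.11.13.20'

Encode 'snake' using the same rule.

Letters become their 1-based position plus 8 (so a→9, b→10, …).
Applying it to snake: s=19→27, n=14→22, a=1→9, k=11→19, e=5→13.

27.22.9.19.13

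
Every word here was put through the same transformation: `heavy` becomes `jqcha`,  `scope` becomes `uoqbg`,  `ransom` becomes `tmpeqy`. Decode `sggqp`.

queen

Shifts by position in heavy: pos 0: h→j (+2), pos 1: e→q (+12), pos 2: a→c (+2), pos 3: v→h (+12) — repeating every 2. It's a Vigenère-style cipher with numeric key [2,12]: position i shifts by key[i mod 2].
Decoding sggqp: s−2=q, g−12=u, g−2=e, q−12=e, p−2=n.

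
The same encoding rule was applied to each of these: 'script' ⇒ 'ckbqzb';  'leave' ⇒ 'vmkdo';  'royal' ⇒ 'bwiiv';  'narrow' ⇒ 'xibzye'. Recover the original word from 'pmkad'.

Shifts by position in script: pos 0: s→c (+10), pos 1: c→k (+8), pos 2: r→b (+10), pos 3: i→q (+8) — repeating every 2. It's a Vigenère-style cipher with numeric key [10,8]: position i shifts by key[i mod 2].
Reversing it on pmkad: p−10=f, m−8=e, k−10=a, a−8=s, d−10=t.

feast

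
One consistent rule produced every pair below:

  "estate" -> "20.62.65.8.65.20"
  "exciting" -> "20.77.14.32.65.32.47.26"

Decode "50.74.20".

e(#5)→20 and s(#19)→62: differences scale by 3, so n = 3·pos + 5. With a=1..z=26, the number is 3·pos + 5.
Reversing it on 50.74.20: 50→(50−5)÷3=15=o, 74→(74−5)÷3=23=w, 20→(20−5)÷3=5=e.

owe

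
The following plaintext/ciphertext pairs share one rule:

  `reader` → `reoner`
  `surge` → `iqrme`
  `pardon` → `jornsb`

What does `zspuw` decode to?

Treating letters as 0–25, the rule is x ↦ 17x + 14 (mod 26).
Reversing it on zspuw: z(25)→23·(25−14)≡19=t; s(18)→23·(18−14)≡14=o; p(15)→23·(15−14)≡23=x; u(20)→23·(20−14)≡8=i; w(22)→23·(22−14)≡2=c (all mod 26).

toxic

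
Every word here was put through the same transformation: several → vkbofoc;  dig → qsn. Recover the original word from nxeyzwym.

The output letters match the input read backwards, each shifted +10: several reversed is lareves. The word is reversed, then every letter is shifted forward by 10.
Reversing it on nxeyzwym: shift back: n−10=d, x−10=n, e−10=u, y−10=o, z−10=p, w−10=m, y−10=o, m−10=c → dnuopmoc; then reverse → compound.

compound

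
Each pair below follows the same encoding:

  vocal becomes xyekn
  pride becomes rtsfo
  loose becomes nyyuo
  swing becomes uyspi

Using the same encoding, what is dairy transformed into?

fksta

The shift depends on letter class: consonant v→x is +2, but vowel o→y is +10. The rule splits by letter class: vowels +10, consonants +2.
Applying it to dairy: d(cons)+2=f, a(vowel)+10=k, i(vowel)+10=s, r(cons)+2=t, y(cons)+2=a.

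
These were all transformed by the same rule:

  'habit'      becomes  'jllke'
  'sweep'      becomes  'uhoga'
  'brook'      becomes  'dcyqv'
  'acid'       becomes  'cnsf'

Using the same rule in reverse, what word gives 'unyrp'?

Shifts by position in habit: pos 0: h→j (+2), pos 1: a→l (+11), pos 2: b→l (+10), pos 3: i→k (+2), pos 4: t→e (+11) — repeating every 3. It's a Vigenère-style cipher with numeric key [2,11,10]: position i shifts by key[i mod 3].
Undoing it on unyrp: u−2=s, n−11=c, y−10=o, r−2=p, p−11=e.

scope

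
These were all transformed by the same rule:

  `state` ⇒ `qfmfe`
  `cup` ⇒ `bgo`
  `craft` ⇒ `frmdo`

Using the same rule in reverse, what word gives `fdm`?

The word is reversed, then every letter is shifted forward by 12.
Decoding fdm: shift back: f−12=t, d−12=r, m−12=a → tra; then reverse → art.

art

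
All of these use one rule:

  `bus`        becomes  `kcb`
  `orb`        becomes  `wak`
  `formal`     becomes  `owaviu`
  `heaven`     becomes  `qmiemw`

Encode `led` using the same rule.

umm

The shift depends on letter class: consonant b→k is +9, but vowel u→c is +8. Vowels shift forward by 8 and consonants shift forward by 9.
Applying it to led: l(cons)+9=u, e(vowel)+8=m, d(cons)+9=m.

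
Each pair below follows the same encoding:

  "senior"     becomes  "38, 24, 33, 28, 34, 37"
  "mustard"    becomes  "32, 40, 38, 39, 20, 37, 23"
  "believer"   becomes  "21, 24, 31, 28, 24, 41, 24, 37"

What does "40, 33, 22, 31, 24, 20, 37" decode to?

s is letter #19 and maps to 38: an offset of 19. Each letter is replaced by its alphabet position (a=1..z=26) + 19.
Decoding 40, 33, 22, 31, 24, 20, 37: 40→(40−19)÷1=21=u, 33→(33−19)÷1=14=n, 22→(22−19)÷1=3=c, 31→(31−19)÷1=12=l, 24→(24−19)÷1=5=e, 20→(20−19)÷1=1=a, 37→(37−19)÷1=18=r.

unclear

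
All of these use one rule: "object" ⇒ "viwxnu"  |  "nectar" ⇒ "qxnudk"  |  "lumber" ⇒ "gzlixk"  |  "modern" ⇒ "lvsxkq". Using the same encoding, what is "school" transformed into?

o(14)→v(21) and b(1)→i(8) fit y≡5x+3 (mod 26); the inverse of 5 mod 26 is 21. Each letter's alphabet position (a=0..z=25) is mapped through 5·x+3 mod 26 — an affine cipher.
Applying it to school: s(18)→5·18+3≡15=p; c(2)→5·2+3≡13=n; h(7)→5·7+3≡12=m; o(14)→5·14+3≡21=v; o(14)→5·14+3≡21=v; l(11)→5·11+3≡6=g (all mod 26).

pnmvvg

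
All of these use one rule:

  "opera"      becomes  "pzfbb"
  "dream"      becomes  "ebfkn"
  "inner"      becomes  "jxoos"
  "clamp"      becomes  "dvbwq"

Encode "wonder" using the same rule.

Shifts by position in opera: pos 0: o→p (+1), pos 1: p→z (+10), pos 2: e→f (+1), pos 3: r→b (+10) — repeating every 2. The shifts repeat in a cycle of length 2: positions 0,1,… shift by +1, +10, then the pattern repeats.
For wonder: w+1=x, o+10=y, n+1=o, d+10=n, e+1=f, r+10=b.

xyonfb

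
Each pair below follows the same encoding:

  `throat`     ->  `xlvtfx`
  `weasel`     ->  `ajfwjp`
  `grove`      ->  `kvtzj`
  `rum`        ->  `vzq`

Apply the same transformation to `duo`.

hzt

Two shifts are in play — +5 for a/e/i/o/u, +4 for every other letter.
For duo: d(cons)+4=h, u(vowel)+5=z, o(vowel)+5=t.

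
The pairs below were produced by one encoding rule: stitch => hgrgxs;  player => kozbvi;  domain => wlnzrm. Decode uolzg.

float

This is the alphabet-reversal cipher (Atbash): a becomes z, b becomes y, etc.
Decoding uolzg: u↔f, o↔l, l↔o, z↔a, g↔t.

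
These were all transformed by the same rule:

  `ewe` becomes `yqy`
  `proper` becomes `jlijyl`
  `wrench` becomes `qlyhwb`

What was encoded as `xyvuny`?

Compare letters: e→y is +20, w→q is +20, e→y is +20 — a constant shift. Each letter is shifted forward by 20 in the alphabet (a Caesar shift of +20).
Decoding xyvuny: x−20=d, y−20=e, v−20=b, u−20=a, n−20=t, y−20=e.

debate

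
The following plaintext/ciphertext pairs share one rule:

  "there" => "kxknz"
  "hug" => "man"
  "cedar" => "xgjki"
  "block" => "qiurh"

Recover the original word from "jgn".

The word is reversed, then every letter is shifted forward by 6.
Reversing it on jgn: shift back: j−6=d, g−6=a, n−6=h → dah; then reverse → had.

had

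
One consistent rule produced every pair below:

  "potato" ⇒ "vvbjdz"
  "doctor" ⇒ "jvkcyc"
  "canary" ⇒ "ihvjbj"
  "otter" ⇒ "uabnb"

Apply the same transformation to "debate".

jljjdp

Each letter shifts forward by (position + 6), i.e. 6, 7, 8, … — the shift grows by one for each successive letter.
Applying it to debate: d+6=j, e+7=l, b+8=j, a+9=j, t+10=d, e+11=p.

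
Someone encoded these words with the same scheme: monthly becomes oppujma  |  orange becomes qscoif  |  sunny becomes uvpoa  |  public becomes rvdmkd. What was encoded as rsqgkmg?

profile

It's a Vigenère-style cipher with numeric key [2,1]: position i shifts by key[i mod 2].
Undoing it on rsqgkmg: r−2=p, s−1=r, q−2=o, g−1=f, k−2=i, m−1=l, g−2=e.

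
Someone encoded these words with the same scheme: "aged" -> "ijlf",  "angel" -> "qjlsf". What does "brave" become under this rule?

The output letters match the input read backwards, each shifted +5: aged reversed is dega. Two steps: reverse the string, then apply a Caesar shift of +5.
Applying it to brave: reverse → evarb; then shift: e+5=j, v+5=a, a+5=f, r+5=w, b+5=g.

jafwg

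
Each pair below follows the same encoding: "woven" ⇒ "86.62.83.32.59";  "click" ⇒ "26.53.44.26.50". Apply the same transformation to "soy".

w(#23)→86 and o(#15)→62: differences scale by 3, so n = 3·pos + 17. With a=1..z=26, the number is 3·pos + 17.
On soy: s=19→74, o=15→62, y=25→92.

74.62.92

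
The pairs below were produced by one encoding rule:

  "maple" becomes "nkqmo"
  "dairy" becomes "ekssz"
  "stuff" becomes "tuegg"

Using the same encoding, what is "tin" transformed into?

uso

The shift depends on letter class: consonant m→n is +1, but vowel a→k is +10. The rule splits by letter class: vowels +10, consonants +1.
For tin: t(cons)+1=u, i(vowel)+10=s, n(cons)+1=o.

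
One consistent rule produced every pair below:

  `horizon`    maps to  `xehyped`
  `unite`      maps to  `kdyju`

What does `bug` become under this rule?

Each letter is shifted forward by 16 in the alphabet (a Caesar shift of +16).
For bug: b+16=r, u+16=k, g+16=w.

rkw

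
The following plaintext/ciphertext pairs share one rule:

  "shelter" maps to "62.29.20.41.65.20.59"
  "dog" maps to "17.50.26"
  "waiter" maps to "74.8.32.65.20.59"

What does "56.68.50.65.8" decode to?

s(#19)→62 and h(#8)→29: differences scale by 3, so n = 3·pos + 5. With a=1..z=26, the number is 3·pos + 5.
Decoding 56.68.50.65.8: 56→(56−5)÷3=17=q, 68→(68−5)÷3=21=u, 50→(50−5)÷3=15=o, 65→(65−5)÷3=20=t, 8→(8−5)÷3=1=a.

quota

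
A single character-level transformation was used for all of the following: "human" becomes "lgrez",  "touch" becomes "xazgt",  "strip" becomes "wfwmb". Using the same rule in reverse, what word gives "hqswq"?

It's a Vigenère-style cipher with numeric key [4,12,5]: position i shifts by key[i mod 3].
Decoding hqswq: h−4=d, q−12=e, s−5=n, w−4=s, q−12=e.

dense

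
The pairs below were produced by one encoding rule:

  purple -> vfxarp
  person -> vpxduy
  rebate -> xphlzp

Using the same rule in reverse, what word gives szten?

Shifts by position in purple: pos 0: p→v (+6), pos 1: u→f (+11), pos 2: r→x (+6), pos 3: p→a (+11) — repeating every 2. It's a Vigenère-style cipher with numeric key [6,11]: position i shifts by key[i mod 2].
Reversing it on szten: s−6=m, z−11=o, t−6=n, e−11=t, n−6=h.

month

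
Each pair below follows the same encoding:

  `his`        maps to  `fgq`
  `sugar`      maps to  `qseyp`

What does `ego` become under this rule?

cem

Compare letters: h→f is +24, i→g is +24, s→q is +24 — a constant shift. This is a Caesar cipher with shift 24.
For ego: e+24=c, g+24=e, o+24=m.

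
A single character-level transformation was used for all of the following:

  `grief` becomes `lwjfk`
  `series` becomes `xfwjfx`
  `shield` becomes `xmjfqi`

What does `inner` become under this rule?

The shift depends on letter class: consonant g→l is +5, but vowel i→j is +1. Vowels shift forward by 1 and consonants shift forward by 5.
For inner: i(vowel)+1=j, n(cons)+5=s, n(cons)+5=s, e(vowel)+1=f, r(cons)+5=w.

jssfw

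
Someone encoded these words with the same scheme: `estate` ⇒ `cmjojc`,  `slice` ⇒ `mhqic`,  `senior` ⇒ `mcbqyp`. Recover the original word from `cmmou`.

e(4)→c(2) and s(18)→m(12) fit y≡23x+14 (mod 26); the inverse of 23 mod 26 is 17. This is an affine cipher: with a=0,…,z=25, each position x becomes (23x+14) mod 26.
Reversing it on cmmou: c(2)→17·(2−14)≡4=e; m(12)→17·(12−14)≡18=s; m(12)→17·(12−14)≡18=s; o(14)→17·(14−14)≡0=a; u(20)→17·(20−14)≡24=y (all mod 26).

essay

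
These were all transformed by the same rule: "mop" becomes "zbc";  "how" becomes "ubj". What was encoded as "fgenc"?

Compare letters: m→z is +13, o→b is +13, p→c is +13 — a constant shift. This is a Caesar cipher with shift 13.
Decoding fgenc: f−13=s, g−13=t, e−13=r, n−13=a, c−13=p.

strap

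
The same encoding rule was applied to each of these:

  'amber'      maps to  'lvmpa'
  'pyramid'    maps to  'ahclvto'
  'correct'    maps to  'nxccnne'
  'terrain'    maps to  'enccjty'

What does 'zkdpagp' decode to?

Shifts by position in amber: pos 0: a→l (+11), pos 1: m→v (+9), pos 2: b→m (+11), pos 3: e→p (+11), pos 4: r→a (+9) — repeating every 3. The shifts repeat in a cycle of length 3: positions 0,1,… shift by +11, +9, +11, then the pattern repeats.
Undoing it on zkdpagp: z−11=o, k−9=b, d−11=s, p−11=e, a−9=r, g−11=v, p−11=e.

observe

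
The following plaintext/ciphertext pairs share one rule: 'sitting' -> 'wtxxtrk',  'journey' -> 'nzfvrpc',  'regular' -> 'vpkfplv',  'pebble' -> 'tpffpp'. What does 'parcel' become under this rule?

tlvgpp

The shift depends on letter class: consonant s→w is +4, but vowel i→t is +11. The rule splits by letter class: vowels +11, consonants +4.
For parcel: p(cons)+4=t, a(vowel)+11=l, r(cons)+4=v, c(cons)+4=g, e(vowel)+11=p, l(cons)+4=p.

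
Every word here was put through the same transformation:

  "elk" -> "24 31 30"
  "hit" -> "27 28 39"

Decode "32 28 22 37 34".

The number is (letter's place in the alphabet, a=1) + 19.
Decoding 32 28 22 37 34: 32→(32−19)÷1=13=m, 28→(28−19)÷1=9=i, 22→(22−19)÷1=3=c, 37→(37−19)÷1=18=r, 34→(34−19)÷1=15=o.

micro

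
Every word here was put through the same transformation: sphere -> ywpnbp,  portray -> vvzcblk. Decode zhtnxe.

talent

In sphere: s→y is +6, p→w is +7, h→p is +8, e→n is +9 — the shift increases by 1 each position. Each letter shifts forward by (position + 6), i.e. 6, 7, 8, … — the shift grows by one for each successive letter.
Decoding zhtnxe: z−6=t, h−7=a, t−8=l, n−9=e, x−10=n, e−11=t.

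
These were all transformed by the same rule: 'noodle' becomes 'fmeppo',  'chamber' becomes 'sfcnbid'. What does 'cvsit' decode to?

shrub

The output letters match the input read backwards, each shifted +1: noodle reversed is eldoon. The word is reversed, then every letter is shifted forward by 1.
Reversing it on cvsit: shift back: c−1=b, v−1=u, s−1=r, i−1=h, t−1=s → burhs; then reverse → shrub.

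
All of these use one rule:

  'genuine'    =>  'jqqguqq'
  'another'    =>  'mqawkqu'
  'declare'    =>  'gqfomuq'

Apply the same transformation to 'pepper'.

sqssqu

The shift depends on letter class: consonant g→j is +3, but vowel e→q is +12. The rule splits by letter class: vowels +12, consonants +3.
Applying it to pepper: p(cons)+3=s, e(vowel)+12=q, p(cons)+3=s, p(cons)+3=s, e(vowel)+12=q, r(cons)+3=u.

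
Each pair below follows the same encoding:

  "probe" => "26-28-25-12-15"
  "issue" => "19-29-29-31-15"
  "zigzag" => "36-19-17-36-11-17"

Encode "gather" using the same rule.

17-11-30-18-15-28

The number is (letter's place in the alphabet, a=1) + 10.
For gather: g=7→17, a=1→11, t=20→30, h=8→18, e=5→15, r=18→28.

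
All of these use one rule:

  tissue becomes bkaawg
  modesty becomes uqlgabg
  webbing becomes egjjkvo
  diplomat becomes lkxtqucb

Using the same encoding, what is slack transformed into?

The shift depends on letter class: consonant t→b is +8, but vowel i→k is +2. Vowels shift forward by 2 and consonants shift forward by 8.
On slack: s(cons)+8=a, l(cons)+8=t, a(vowel)+2=c, c(cons)+8=k, k(cons)+8=s.

atcks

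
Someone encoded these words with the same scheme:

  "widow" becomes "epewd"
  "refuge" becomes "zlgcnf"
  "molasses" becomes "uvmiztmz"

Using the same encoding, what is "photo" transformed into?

Shifts by position in widow: pos 0: w→e (+8), pos 1: i→p (+7), pos 2: d→e (+1), pos 3: o→w (+8), pos 4: w→d (+7) — repeating every 3. A repeating key of period 3 is used — shifts +8, +7, +1 over and over.
For photo: p+8=x, h+7=o, o+1=p, t+8=b, o+7=v.

xopbv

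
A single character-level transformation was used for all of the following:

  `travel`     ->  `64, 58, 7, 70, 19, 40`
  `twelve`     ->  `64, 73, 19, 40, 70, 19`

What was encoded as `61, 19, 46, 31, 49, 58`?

senior

t(#20)→64 and r(#18)→58: differences scale by 3, so n = 3·pos + 4. With a=1..z=26, the number is 3·pos + 4.
Undoing it on 61, 19, 46, 31, 49, 58: 61→(61−4)÷3=19=s, 19→(19−4)÷3=5=e, 46→(46−4)÷3=14=n, 31→(31−4)÷3=9=i, 49→(49−4)÷3=15=o, 58→(58−4)÷3=18=r.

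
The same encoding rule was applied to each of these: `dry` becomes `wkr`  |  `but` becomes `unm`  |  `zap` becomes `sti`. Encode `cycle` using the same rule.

Compare letters: d→w is +19, r→k is +19, y→r is +19 — a constant shift. This is a Caesar cipher with shift 19.
On cycle: c+19=v, y+19=r, c+19=v, l+19=e, e+19=x.

vrvex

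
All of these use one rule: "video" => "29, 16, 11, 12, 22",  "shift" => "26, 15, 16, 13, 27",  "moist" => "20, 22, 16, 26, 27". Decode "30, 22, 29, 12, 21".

v is letter #22 and maps to 29: an offset of 7. Each letter is replaced by its alphabet position (a=1..z=26) + 7.
Undoing it on 30, 22, 29, 12, 21: 30→(30−7)÷1=23=w, 22→(22−7)÷1=15=o, 29→(29−7)÷1=22=v, 12→(12−7)÷1=5=e, 21→(21−7)÷1=14=n.

woven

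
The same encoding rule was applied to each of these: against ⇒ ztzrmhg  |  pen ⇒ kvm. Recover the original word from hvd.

This is the alphabet-reversal cipher (Atbash): a becomes z, b becomes y, etc.
Reversing it on hvd: h↔s, v↔e, d↔w.

sew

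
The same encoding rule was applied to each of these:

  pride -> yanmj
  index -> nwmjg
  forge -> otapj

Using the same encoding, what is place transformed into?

The shift depends on letter class: consonant p→y is +9, but vowel i→n is +5. The rule splits by letter class: vowels +5, consonants +9.
On place: p(cons)+9=y, l(cons)+9=u, a(vowel)+5=f, c(cons)+9=l, e(vowel)+5=j.

yuflj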